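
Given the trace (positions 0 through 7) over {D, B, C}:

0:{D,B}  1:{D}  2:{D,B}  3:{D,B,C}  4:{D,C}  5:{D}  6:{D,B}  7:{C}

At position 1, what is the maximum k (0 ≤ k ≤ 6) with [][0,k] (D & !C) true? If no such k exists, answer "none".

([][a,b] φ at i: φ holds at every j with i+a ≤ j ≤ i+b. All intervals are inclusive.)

(D & !C) must hold from j=1 onward; find where it first fails.
  j=1: holds
  j=2: holds
  j=3: fails
Holds on [1,2], so largest k = 1.

1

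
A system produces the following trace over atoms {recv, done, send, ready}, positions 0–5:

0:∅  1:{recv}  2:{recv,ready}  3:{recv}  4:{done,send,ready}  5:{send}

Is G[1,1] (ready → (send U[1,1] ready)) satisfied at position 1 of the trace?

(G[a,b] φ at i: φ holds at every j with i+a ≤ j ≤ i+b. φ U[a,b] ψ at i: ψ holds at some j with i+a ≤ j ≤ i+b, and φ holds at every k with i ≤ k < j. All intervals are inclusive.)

Does not hold

Check (ready → (send U[1,1] ready)) at every j in [2,2]:
  j=2: antecedent true; consequent fails → ✗
Fails at j=2 → formula fails.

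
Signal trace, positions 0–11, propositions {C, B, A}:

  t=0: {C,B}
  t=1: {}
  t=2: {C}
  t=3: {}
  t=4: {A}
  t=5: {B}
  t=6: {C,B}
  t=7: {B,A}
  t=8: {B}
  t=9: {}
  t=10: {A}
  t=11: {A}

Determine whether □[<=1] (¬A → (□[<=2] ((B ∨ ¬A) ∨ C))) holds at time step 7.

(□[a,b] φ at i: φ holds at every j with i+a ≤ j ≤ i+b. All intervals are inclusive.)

Does not hold

Check (¬A → (□[<=2] ((B ∨ ¬A) ∨ C))) at every j in [7,8]:
  j=7: antecedent false → ✓
  j=8: antecedent true; consequent fails at 10 → ✗
Fails at j=8 → formula fails.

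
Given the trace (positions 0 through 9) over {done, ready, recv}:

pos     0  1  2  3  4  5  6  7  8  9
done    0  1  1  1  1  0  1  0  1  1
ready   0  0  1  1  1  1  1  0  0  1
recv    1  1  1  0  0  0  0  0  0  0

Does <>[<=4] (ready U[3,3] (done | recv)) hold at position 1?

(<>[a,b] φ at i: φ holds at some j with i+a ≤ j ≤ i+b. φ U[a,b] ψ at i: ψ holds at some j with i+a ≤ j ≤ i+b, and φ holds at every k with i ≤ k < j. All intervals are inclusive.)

Yes

Check (ready U[3,3] (done | recv)) at each j in [1,5]:
  j=1: fails
  j=2: fails
  j=3: holds
  j=4: fails
  j=5: fails
Found at j=3 → formula holds.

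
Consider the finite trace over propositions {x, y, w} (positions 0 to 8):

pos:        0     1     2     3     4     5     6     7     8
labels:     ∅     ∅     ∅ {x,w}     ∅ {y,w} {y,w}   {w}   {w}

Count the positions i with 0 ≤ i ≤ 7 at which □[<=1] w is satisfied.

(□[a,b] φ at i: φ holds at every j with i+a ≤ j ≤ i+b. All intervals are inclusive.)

Evaluate at each i in [0,7]:
  i=0: ✗ (fails at j=0)
  i=1: ✗ (fails at j=1)
  i=2: ✗ (fails at j=2)
  i=3: ✗ (fails at j=4)
  i=4: ✗ (fails at j=4)
  i=5: ✓ (all of [5,6])
  i=6: ✓ (all of [6,7])
  i=7: ✓ (all of [7,8])
Positions where it holds: {5, 6, 7} → 3.

3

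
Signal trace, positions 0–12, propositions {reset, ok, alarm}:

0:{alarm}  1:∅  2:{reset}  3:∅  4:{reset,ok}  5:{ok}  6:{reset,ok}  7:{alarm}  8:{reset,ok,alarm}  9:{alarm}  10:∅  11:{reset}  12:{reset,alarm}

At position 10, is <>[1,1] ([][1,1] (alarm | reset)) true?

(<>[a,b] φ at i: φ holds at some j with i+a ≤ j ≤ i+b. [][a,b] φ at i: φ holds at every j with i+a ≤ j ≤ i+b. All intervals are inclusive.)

Check [][1,1] (alarm | reset) at each j in [11,11]:
  j=11: holds on [12,12]
Found at j=11 → formula holds.

Holds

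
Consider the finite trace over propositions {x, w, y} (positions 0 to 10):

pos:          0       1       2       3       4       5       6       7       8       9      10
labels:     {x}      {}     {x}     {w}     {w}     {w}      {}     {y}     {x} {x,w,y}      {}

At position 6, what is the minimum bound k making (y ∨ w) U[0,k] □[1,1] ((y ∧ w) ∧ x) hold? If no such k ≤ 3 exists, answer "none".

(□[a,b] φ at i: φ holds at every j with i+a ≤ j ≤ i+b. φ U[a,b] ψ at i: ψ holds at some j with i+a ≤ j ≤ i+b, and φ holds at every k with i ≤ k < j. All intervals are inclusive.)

Need earliest j ≥ 6 with □[1,1] ((y ∧ w) ∧ x), and (y ∨ w) at every k in [6,j-1].
  j=6: rhs fails.
  j=7: rhs fails.
  j=8: rhs holds but lhs fails at k=6.
  j=9: rhs fails.
No witness within the range → none.

none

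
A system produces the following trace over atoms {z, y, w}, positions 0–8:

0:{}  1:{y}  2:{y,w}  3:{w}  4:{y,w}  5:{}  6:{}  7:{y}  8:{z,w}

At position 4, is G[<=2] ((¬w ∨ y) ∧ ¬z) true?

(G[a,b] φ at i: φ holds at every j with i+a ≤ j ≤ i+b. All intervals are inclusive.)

True

Check ((¬w ∨ y) ∧ ¬z) at every j in [4,6]:
  j=4: true
  j=5: true
  j=6: true
All positions satisfy it → formula holds.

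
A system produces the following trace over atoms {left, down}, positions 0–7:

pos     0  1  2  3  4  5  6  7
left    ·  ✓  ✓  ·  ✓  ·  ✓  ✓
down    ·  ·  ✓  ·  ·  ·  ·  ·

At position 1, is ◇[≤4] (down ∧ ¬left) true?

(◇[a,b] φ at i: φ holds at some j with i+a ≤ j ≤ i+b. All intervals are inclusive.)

Does not hold

Check (down ∧ ¬left) at each j in [1,5]:
  j=1: false
  j=2: false
  j=3: false
  j=4: false
  j=5: false
No position in the window satisfies it → formula fails.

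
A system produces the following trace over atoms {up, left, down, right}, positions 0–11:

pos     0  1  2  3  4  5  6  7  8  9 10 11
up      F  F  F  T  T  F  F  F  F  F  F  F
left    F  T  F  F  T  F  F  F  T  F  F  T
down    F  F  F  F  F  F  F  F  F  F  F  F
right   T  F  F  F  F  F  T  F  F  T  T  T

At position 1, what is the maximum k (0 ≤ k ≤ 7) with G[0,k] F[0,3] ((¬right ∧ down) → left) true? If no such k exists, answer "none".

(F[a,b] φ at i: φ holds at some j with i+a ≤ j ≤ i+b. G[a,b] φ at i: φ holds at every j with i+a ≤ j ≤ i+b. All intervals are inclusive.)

F[0,3] ((¬right ∧ down) → left) must hold from j=1 onward; find where it first fails.
  j=1: holds
  j=2: holds
  j=3: holds
  j=4: holds
  j=5: holds
  j=6: holds
  j=7: holds
  j=8: holds
Holds through j=8; largest k = 7.

7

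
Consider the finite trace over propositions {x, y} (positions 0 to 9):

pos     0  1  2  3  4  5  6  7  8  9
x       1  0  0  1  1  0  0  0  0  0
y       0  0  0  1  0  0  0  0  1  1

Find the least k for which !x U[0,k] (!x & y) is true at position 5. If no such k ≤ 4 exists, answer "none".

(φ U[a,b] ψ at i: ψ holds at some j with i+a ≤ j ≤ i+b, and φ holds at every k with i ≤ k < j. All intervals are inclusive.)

3

Need earliest j ≥ 5 with (!x & y), and !x at every k in [5,j-1].
  j=5: rhs fails.
  j=6: rhs fails.
  j=7: rhs fails.
  j=8: rhs holds; lhs holds on [5,7]. k = 3.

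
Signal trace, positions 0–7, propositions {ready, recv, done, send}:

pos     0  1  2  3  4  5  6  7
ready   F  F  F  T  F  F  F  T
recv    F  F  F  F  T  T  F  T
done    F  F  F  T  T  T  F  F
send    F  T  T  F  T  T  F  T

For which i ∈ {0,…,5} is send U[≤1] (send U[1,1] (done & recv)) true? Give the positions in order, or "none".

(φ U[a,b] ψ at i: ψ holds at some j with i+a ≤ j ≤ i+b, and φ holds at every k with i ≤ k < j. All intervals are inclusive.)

Evaluate at each i in [0,5]:
  i=0: ✗ (no rhs in [0,1])
  i=1: ✗ (no rhs in [1,2])
  i=2: ✗ (no rhs in [2,3])
  i=3: ✗ (lhs fails at k=3 before rhs at j=4)
  i=4: ✓ (rhs at j=4)
  i=5: ✗ (no rhs in [5,6])

4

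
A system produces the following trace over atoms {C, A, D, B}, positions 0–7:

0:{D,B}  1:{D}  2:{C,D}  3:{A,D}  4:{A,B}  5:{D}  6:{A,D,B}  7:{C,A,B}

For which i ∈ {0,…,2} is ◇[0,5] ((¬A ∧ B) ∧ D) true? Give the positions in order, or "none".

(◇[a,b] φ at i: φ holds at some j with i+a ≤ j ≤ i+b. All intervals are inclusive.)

0

Evaluate at each i in [0,2]:
  i=0: ✓ (witness j=0)
  i=1: ✗ (none in [1,6])
  i=2: ✗ (none in [2,7])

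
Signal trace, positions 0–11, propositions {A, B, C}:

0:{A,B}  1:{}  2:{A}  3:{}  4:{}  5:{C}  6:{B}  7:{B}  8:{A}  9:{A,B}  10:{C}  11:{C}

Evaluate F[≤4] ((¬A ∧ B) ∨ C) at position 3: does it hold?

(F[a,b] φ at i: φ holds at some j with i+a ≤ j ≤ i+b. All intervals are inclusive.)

Holds

Check ((¬A ∧ B) ∨ C) at each j in [3,7]:
  j=3: false
  j=4: false
  j=5: true
  j=6: true
  j=7: true
Found at j=5 → formula holds.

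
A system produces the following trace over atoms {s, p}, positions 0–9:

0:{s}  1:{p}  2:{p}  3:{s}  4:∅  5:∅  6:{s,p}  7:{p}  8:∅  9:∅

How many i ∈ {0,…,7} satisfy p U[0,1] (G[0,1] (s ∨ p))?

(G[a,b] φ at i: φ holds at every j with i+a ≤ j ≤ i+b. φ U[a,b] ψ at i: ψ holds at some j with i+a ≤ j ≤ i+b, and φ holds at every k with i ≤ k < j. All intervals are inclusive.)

4

Evaluate at each i in [0,7]:
  i=0: ✓ (rhs at j=0)
  i=1: ✓ (rhs at j=1)
  i=2: ✓ (rhs at j=2)
  i=3: ✗ (no rhs in [3,4])
  i=4: ✗ (no rhs in [4,5])
  i=5: ✗ (lhs fails at k=5 before rhs at j=6)
  i=6: ✓ (rhs at j=6)
  i=7: ✗ (no rhs in [7,8])
Positions where it holds: {0, 1, 2, 6} → 4.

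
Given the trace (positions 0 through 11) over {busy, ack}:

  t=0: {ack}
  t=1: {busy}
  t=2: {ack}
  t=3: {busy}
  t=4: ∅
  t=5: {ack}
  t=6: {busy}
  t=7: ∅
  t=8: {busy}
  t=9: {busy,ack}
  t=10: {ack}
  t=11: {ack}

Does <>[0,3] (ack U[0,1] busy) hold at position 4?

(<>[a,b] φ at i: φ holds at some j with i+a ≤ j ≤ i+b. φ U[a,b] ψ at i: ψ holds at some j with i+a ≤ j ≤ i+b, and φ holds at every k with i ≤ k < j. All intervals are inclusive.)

Check (ack U[0,1] busy) at each j in [4,7]:
  j=4: fails
  j=5: holds
  j=6: holds
  j=7: fails
Found at j=5 → formula holds.

Holds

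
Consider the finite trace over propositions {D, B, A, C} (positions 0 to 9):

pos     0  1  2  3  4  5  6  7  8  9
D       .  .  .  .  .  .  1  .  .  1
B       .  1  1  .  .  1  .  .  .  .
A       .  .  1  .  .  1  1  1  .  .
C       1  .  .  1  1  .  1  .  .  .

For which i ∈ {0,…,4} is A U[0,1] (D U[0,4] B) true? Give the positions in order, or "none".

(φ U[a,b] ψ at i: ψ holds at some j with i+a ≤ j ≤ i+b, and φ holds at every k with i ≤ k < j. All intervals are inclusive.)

1, 2

Evaluate at each i in [0,4]:
  i=0: ✗ (lhs fails at k=0 before rhs at j=1)
  i=1: ✓ (rhs at j=1)
  i=2: ✓ (rhs at j=2)
  i=3: ✗ (no rhs in [3,4])
  i=4: ✗ (lhs fails at k=4 before rhs at j=5)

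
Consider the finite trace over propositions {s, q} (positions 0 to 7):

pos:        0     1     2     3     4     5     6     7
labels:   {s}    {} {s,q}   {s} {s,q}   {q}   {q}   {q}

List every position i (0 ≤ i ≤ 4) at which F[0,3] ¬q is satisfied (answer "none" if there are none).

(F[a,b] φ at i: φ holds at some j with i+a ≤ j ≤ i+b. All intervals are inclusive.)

Evaluate at each i in [0,4]:
  i=0: ✓ (witness j=0)
  i=1: ✓ (witness j=1)
  i=2: ✓ (witness j=3)
  i=3: ✓ (witness j=3)
  i=4: ✗ (none in [4,7])

0, 1, 2, 3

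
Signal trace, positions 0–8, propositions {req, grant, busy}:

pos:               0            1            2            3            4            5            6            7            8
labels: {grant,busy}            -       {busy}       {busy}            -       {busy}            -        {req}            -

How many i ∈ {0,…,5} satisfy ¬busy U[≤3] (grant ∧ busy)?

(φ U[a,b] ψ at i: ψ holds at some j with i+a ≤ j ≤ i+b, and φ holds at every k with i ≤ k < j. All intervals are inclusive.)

Evaluate at each i in [0,5]:
  i=0: ✓ (rhs at j=0)
  i=1: ✗ (no rhs in [1,4])
  i=2: ✗ (no rhs in [2,5])
  i=3: ✗ (no rhs in [3,6])
  i=4: ✗ (no rhs in [4,7])
  i=5: ✗ (no rhs in [5,8])
Positions where it holds: {0} → 1.

1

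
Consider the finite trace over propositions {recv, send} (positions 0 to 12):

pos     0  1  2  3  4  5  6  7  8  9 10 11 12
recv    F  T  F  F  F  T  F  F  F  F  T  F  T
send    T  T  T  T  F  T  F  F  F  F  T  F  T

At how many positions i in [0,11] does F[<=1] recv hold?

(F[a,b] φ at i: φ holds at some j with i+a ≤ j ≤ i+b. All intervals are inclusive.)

Evaluate at each i in [0,11]:
  i=0: ✓ (witness j=1)
  i=1: ✓ (witness j=1)
  i=2: ✗ (none in [2,3])
  i=3: ✗ (none in [3,4])
  i=4: ✓ (witness j=5)
  i=5: ✓ (witness j=5)
  i=6: ✗ (none in [6,7])
  i=7: ✗ (none in [7,8])
  i=8: ✗ (none in [8,9])
  i=9: ✓ (witness j=10)
  i=10: ✓ (witness j=10)
  i=11: ✓ (witness j=12)
Positions where it holds: {0, 1, 4, 5, 9, 10, 11} → 7.

7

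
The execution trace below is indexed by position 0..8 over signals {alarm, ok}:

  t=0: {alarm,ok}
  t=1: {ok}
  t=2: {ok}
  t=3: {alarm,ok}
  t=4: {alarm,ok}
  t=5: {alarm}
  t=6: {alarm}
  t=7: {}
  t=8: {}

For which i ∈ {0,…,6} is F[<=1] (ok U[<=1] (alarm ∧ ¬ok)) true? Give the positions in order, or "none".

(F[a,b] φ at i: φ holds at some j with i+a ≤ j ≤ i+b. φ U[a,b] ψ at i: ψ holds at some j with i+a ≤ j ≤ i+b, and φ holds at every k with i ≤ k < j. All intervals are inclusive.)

Evaluate at each i in [0,6]:
  i=0: ✗ (none in [0,1])
  i=1: ✗ (none in [1,2])
  i=2: ✗ (none in [2,3])
  i=3: ✓ (witness j=4)
  i=4: ✓ (witness j=4)
  i=5: ✓ (witness j=5)
  i=6: ✓ (witness j=6)

3, 4, 5, 6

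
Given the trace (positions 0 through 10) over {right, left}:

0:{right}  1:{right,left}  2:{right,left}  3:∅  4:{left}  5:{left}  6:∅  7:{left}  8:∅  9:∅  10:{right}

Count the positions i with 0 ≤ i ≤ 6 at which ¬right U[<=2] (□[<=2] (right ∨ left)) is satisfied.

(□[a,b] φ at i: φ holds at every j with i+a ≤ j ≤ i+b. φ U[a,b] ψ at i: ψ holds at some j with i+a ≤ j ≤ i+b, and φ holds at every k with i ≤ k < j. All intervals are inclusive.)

1

Evaluate at each i in [0,6]:
  i=0: ✓ (rhs at j=0)
  i=1: ✗ (no rhs in [1,3])
  i=2: ✗ (no rhs in [2,4])
  i=3: ✗ (no rhs in [3,5])
  i=4: ✗ (no rhs in [4,6])
  i=5: ✗ (no rhs in [5,7])
  i=6: ✗ (no rhs in [6,8])
Positions where it holds: {0} → 1.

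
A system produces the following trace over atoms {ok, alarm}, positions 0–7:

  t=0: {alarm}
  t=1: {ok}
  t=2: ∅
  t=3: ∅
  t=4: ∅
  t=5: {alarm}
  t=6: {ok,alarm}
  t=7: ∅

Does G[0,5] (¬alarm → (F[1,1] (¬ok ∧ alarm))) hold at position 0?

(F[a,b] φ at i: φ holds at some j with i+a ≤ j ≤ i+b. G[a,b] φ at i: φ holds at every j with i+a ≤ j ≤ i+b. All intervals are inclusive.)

Check (¬alarm → (F[1,1] (¬ok ∧ alarm))) at every j in [0,5]:
  j=0: antecedent false → ✓
  j=1: antecedent true; consequent fails (none in [2,2]) → ✗
  j=2: antecedent true; consequent fails (none in [3,3]) → ✗
  j=3: antecedent true; consequent fails (none in [4,4]) → ✗
  j=4: antecedent true; consequent holds (witness at 5) → ✓
  j=5: antecedent false → ✓
Fails at j=1 → formula fails.

No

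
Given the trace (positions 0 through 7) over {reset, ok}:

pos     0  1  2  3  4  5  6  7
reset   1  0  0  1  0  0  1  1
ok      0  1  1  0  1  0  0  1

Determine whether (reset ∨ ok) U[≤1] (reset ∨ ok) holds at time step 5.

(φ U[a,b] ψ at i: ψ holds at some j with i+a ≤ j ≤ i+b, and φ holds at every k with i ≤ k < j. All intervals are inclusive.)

False

Need some j in [5,6] with (reset ∨ ok), and (reset ∨ ok) at every k in [5,j-1].
  j=5: (reset ∨ ok) false.
  j=6: (reset ∨ ok) holds, but (reset ∨ ok) fails at k=5 → not this j.
No j in the window works → until fails.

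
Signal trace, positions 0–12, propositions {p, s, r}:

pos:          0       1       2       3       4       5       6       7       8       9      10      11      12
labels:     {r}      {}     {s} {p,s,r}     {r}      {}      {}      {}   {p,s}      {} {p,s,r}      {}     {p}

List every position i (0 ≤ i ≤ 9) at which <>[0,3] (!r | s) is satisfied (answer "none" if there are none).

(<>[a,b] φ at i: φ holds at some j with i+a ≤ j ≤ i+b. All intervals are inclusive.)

0, 1, 2, 3, 4, 5, 6, 7, 8, 9

Evaluate at each i in [0,9]:
  i=0: ✓ (witness j=1)
  i=1: ✓ (witness j=1)
  i=2: ✓ (witness j=2)
  i=3: ✓ (witness j=3)
  i=4: ✓ (witness j=5)
  i=5: ✓ (witness j=5)
  i=6: ✓ (witness j=6)
  i=7: ✓ (witness j=7)
  i=8: ✓ (witness j=8)
  i=9: ✓ (witness j=9)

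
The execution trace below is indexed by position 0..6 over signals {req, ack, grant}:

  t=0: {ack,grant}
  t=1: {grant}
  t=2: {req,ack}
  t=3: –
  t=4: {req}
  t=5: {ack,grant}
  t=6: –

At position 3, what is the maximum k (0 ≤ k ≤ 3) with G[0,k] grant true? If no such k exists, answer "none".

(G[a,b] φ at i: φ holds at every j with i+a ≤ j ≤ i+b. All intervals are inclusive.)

none

grant must hold from j=3 onward; find where it first fails.
  j=3: fails → no k works.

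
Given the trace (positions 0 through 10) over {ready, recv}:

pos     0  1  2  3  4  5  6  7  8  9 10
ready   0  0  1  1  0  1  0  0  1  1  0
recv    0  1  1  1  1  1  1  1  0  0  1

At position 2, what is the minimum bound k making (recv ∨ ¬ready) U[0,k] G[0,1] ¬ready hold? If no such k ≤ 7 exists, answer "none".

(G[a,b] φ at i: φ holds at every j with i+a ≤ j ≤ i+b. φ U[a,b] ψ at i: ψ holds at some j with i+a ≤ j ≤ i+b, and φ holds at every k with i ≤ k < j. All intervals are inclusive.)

Need earliest j ≥ 2 with G[0,1] ¬ready, and (recv ∨ ¬ready) at every k in [2,j-1].
  j=2: rhs fails.
  j=3: rhs fails.
  j=4: rhs fails.
  j=5: rhs fails.
  j=6: rhs holds; lhs holds on [2,5]. k = 4.

4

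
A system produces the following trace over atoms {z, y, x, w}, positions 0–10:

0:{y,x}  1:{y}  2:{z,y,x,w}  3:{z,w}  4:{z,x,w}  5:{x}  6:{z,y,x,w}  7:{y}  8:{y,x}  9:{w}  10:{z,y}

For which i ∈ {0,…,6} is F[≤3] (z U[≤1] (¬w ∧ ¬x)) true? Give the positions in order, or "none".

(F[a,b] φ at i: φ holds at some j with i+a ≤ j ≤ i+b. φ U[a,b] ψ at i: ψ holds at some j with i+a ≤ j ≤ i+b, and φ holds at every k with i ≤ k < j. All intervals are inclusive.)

0, 1, 3, 4, 5, 6

Evaluate at each i in [0,6]:
  i=0: ✓ (witness j=1)
  i=1: ✓ (witness j=1)
  i=2: ✗ (none in [2,5])
  i=3: ✓ (witness j=6)
  i=4: ✓ (witness j=6)
  i=5: ✓ (witness j=6)
  i=6: ✓ (witness j=6)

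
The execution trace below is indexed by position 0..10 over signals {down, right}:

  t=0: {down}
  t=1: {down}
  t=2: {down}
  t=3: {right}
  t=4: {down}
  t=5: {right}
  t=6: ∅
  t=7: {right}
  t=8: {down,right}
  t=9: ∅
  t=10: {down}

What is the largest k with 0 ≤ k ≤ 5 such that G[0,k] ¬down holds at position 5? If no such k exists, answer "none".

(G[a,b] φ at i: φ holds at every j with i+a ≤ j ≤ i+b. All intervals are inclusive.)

¬down must hold from j=5 onward; find where it first fails.
  j=5: holds
  j=6: holds
  j=7: holds
  j=8: fails
Holds on [5,7], so largest k = 2.

2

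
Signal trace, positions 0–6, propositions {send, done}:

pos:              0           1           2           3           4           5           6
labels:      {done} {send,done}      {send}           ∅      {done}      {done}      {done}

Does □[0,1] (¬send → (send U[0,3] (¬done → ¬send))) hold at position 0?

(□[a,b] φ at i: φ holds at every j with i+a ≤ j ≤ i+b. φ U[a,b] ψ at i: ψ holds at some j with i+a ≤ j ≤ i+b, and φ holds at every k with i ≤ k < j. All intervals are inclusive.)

Holds

Check (¬send → (send U[0,3] (¬done → ¬send))) at every j in [0,1]:
  j=0: antecedent true; consequent holds → ✓
  j=1: antecedent false → ✓
All positions satisfy it → formula holds.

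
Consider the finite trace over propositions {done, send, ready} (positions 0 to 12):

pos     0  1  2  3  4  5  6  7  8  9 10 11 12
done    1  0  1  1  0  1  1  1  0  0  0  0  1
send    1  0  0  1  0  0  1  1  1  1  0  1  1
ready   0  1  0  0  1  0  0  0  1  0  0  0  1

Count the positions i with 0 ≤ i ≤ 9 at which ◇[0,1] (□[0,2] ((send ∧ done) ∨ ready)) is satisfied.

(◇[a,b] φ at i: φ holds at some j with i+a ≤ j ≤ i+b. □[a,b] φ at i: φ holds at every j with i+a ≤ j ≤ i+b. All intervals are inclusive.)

Evaluate at each i in [0,9]:
  i=0: ✗ (none in [0,1])
  i=1: ✗ (none in [1,2])
  i=2: ✗ (none in [2,3])
  i=3: ✗ (none in [3,4])
  i=4: ✗ (none in [4,5])
  i=5: ✓ (witness j=6)
  i=6: ✓ (witness j=6)
  i=7: ✗ (none in [7,8])
  i=8: ✗ (none in [8,9])
  i=9: ✗ (none in [9,10])
Positions where it holds: {5, 6} → 2.

2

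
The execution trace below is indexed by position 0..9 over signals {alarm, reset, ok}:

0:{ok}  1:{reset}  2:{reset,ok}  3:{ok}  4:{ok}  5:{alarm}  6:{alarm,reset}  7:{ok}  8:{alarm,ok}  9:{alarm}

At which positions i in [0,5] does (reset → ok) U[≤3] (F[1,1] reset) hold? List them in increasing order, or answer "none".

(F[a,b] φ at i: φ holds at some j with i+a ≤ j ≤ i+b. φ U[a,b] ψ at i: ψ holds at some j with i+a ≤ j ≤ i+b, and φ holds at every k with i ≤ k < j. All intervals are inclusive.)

Evaluate at each i in [0,5]:
  i=0: ✓ (rhs at j=0)
  i=1: ✓ (rhs at j=1)
  i=2: ✓ (rhs at j=5; lhs holds on [2,4])
  i=3: ✓ (rhs at j=5; lhs holds on [3,4])
  i=4: ✓ (rhs at j=5; lhs holds on [4,4])
  i=5: ✓ (rhs at j=5)

0, 1, 2, 3, 4, 5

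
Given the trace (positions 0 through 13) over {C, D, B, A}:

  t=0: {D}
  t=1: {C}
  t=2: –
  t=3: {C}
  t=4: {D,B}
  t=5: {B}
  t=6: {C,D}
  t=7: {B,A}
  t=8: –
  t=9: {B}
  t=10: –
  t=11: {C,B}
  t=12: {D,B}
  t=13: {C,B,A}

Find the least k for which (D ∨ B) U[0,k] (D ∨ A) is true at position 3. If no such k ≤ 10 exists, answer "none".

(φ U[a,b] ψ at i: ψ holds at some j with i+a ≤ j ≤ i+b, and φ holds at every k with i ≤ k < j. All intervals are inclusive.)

Need earliest j ≥ 3 with (D ∨ A), and (D ∨ B) at every k in [3,j-1].
  j=3: rhs fails.
  j=4: rhs holds but lhs fails at k=3.
  j=5: rhs fails.
  j=6: rhs holds but lhs fails at k=3.
  j=7: rhs holds but lhs fails at k=3.
  j=8: rhs fails.
  j=9: rhs fails.
  j=10: rhs fails.
  j=11: rhs fails.
  j=12: rhs holds but lhs fails at k=3.
  j=13: rhs holds but lhs fails at k=3.
No witness within the range → none.

none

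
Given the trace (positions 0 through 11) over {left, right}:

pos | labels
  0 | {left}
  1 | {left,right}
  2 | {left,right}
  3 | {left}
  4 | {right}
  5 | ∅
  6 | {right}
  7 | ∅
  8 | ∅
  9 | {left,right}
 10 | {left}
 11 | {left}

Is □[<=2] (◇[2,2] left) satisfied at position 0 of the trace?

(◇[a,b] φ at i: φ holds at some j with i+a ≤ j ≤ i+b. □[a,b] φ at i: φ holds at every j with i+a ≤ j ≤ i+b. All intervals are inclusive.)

Check ◇[2,2] left at every j in [0,2]:
  j=0: holds (witness at 2)
  j=1: holds (witness at 3)
  j=2: fails (none in [4,4])
Fails at j=2 → formula fails.

False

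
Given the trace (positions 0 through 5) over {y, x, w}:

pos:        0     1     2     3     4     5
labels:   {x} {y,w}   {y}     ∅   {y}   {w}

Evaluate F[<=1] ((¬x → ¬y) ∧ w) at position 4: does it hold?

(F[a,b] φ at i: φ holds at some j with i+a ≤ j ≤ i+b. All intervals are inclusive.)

Holds

Check ((¬x → ¬y) ∧ w) at each j in [4,5]:
  j=4: false
  j=5: true
Found at j=5 → formula holds.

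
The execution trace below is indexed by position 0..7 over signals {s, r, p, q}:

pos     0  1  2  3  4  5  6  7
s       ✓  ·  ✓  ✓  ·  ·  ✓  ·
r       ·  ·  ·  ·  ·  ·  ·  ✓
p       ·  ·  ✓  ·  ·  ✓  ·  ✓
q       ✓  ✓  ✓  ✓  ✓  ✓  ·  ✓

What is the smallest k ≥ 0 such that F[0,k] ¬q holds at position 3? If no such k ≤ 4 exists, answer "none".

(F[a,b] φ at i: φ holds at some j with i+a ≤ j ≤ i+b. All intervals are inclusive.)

3

Scan j = 3,4,… for ¬q:
  j=3: fails
  j=4: fails
  j=5: fails
  j=6: holds
First hit at j=6, so smallest k = 6-3 = 3.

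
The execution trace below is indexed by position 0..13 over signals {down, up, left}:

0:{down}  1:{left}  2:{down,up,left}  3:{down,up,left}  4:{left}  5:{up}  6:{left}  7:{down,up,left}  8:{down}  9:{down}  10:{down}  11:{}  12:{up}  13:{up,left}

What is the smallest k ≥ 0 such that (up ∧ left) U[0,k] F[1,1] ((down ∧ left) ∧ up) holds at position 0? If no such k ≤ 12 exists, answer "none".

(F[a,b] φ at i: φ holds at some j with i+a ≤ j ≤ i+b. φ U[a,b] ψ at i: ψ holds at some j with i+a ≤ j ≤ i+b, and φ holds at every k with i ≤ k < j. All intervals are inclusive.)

Need earliest j ≥ 0 with F[1,1] ((down ∧ left) ∧ up), and (up ∧ left) at every k in [0,j-1].
  j=0: rhs fails.
  j=1: rhs holds but lhs fails at k=0.
  j=2: rhs holds but lhs fails at k=0.
  j=3: rhs fails.
  j=4: rhs fails.
  j=5: rhs fails.
  j=6: rhs holds but lhs fails at k=0.
  j=7: rhs fails.
  j=8: rhs fails.
  j=9: rhs fails.
  j=10: rhs fails.
  j=11: rhs fails.
  j=12: rhs fails.
No witness within the range → none.

none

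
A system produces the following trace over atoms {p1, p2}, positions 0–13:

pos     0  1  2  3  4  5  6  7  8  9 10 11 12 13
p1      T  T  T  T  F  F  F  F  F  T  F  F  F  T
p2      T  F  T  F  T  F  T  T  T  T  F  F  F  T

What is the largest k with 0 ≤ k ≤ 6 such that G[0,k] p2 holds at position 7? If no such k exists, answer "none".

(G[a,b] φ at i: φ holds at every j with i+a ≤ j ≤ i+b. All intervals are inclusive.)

p2 must hold from j=7 onward; find where it first fails.
  j=7: holds
  j=8: holds
  j=9: holds
  j=10: fails
Holds on [7,9], so largest k = 2.

2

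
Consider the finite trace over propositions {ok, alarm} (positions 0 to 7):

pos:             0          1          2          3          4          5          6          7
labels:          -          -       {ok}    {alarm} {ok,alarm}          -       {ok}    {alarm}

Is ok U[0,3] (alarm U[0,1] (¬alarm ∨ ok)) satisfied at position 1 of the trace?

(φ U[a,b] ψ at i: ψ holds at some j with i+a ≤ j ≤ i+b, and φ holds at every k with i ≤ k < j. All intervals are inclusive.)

Need some j in [1,4] with (alarm U[0,1] (¬alarm ∨ ok)), and ok at every k in [1,j-1].
  j=1: (alarm U[0,1] (¬alarm ∨ ok)) holds; no prefix to check → satisfied.

Holds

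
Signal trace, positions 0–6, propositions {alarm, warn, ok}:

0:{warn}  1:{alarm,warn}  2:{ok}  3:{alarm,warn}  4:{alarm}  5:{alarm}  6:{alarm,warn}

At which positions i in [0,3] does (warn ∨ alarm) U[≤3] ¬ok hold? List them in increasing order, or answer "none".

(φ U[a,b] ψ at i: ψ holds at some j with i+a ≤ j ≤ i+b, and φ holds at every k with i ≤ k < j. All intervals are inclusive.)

Evaluate at each i in [0,3]:
  i=0: ✓ (rhs at j=0)
  i=1: ✓ (rhs at j=1)
  i=2: ✗ (lhs fails at k=2 before rhs at j=3)
  i=3: ✓ (rhs at j=3)

0, 1, 3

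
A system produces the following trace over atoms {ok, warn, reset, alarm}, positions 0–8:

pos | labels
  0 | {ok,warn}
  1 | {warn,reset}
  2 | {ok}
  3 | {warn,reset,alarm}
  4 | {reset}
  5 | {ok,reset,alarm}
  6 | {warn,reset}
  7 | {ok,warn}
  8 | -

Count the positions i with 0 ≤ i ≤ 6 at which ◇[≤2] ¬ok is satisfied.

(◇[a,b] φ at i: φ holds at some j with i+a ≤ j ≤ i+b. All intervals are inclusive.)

7

Evaluate at each i in [0,6]:
  i=0: ✓ (witness j=1)
  i=1: ✓ (witness j=1)
  i=2: ✓ (witness j=3)
  i=3: ✓ (witness j=3)
  i=4: ✓ (witness j=4)
  i=5: ✓ (witness j=6)
  i=6: ✓ (witness j=6)
Positions where it holds: {0, 1, 2, 3, 4, 5, 6} → 7.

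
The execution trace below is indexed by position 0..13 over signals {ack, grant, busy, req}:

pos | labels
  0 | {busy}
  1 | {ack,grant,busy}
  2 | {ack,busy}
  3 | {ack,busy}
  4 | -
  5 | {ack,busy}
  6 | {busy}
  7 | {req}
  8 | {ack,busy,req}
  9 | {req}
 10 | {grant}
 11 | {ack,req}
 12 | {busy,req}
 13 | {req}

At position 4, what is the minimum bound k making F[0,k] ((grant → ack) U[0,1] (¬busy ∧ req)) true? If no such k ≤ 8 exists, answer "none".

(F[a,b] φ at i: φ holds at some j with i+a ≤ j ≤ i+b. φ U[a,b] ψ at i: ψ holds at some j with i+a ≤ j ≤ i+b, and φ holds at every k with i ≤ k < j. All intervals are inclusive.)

Scan j = 4,5,… for ((grant → ack) U[0,1] (¬busy ∧ req)):
  j=4: fails
  j=5: fails
  j=6: holds
First hit at j=6, so smallest k = 6-4 = 2.

2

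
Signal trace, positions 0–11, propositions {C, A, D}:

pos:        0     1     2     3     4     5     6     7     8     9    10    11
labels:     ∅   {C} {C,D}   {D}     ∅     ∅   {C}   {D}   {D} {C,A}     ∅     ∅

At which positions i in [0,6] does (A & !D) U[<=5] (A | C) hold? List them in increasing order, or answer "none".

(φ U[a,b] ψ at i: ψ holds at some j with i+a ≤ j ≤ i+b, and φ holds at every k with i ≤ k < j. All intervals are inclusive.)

Evaluate at each i in [0,6]:
  i=0: ✗ (lhs fails at k=0 before rhs at j=1)
  i=1: ✓ (rhs at j=1)
  i=2: ✓ (rhs at j=2)
  i=3: ✗ (lhs fails at k=3 before rhs at j=6)
  i=4: ✗ (lhs fails at k=4 before rhs at j=6)
  i=5: ✗ (lhs fails at k=5 before rhs at j=6)
  i=6: ✓ (rhs at j=6)

1, 2, 6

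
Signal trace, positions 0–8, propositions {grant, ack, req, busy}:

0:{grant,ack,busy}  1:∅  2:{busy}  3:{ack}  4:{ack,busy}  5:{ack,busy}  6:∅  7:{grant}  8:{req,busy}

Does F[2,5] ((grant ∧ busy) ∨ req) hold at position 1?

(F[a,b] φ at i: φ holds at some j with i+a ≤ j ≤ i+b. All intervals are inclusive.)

Does not hold

Check ((grant ∧ busy) ∨ req) at each j in [3,6]:
  j=3: false
  j=4: false
  j=5: false
  j=6: false
No position in the window satisfies it → formula fails.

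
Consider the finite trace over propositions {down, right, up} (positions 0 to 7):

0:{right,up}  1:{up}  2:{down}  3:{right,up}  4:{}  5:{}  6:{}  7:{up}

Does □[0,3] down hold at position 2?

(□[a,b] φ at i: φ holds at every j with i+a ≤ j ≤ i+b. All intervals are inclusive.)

Check down at every j in [2,5]:
  j=2: true
  j=3: false
  j=4: false
  j=5: false
Fails at j=3 → formula fails.

Does not hold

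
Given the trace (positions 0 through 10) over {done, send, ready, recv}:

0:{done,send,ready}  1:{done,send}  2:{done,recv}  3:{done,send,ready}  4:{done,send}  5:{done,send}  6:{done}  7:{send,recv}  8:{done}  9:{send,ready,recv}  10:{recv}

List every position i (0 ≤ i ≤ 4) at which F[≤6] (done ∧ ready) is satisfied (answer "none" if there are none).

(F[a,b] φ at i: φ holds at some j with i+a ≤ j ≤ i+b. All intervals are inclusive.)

Evaluate at each i in [0,4]:
  i=0: ✓ (witness j=0)
  i=1: ✓ (witness j=3)
  i=2: ✓ (witness j=3)
  i=3: ✓ (witness j=3)
  i=4: ✗ (none in [4,10])

0, 1, 2, 3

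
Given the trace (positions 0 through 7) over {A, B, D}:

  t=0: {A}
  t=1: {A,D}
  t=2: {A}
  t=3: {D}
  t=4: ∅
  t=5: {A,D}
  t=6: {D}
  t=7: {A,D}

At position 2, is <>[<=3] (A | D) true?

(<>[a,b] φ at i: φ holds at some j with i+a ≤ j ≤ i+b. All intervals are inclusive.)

Check (A | D) at each j in [2,5]:
  j=2: true
  j=3: true
  j=4: false
  j=5: true
Found at j=2 → formula holds.

Yes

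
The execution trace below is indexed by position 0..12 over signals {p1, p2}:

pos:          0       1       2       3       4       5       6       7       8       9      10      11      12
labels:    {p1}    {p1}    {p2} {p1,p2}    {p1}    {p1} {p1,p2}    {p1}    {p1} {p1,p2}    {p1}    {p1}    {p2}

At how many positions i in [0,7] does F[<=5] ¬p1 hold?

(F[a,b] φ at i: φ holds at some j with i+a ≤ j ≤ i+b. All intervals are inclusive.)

4

Evaluate at each i in [0,7]:
  i=0: ✓ (witness j=2)
  i=1: ✓ (witness j=2)
  i=2: ✓ (witness j=2)
  i=3: ✗ (none in [3,8])
  i=4: ✗ (none in [4,9])
  i=5: ✗ (none in [5,10])
  i=6: ✗ (none in [6,11])
  i=7: ✓ (witness j=12)
Positions where it holds: {0, 1, 2, 7} → 4.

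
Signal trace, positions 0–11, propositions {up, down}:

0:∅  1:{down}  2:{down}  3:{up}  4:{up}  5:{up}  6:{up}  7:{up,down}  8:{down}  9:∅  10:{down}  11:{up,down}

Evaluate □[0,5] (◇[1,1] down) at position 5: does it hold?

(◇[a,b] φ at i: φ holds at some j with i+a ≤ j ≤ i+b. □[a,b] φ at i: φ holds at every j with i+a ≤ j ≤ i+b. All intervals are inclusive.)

Check ◇[1,1] down at every j in [5,10]:
  j=5: fails (none in [6,6])
  j=6: holds (witness at 7)
  j=7: holds (witness at 8)
  j=8: fails (none in [9,9])
  j=9: holds (witness at 10)
  j=10: holds (witness at 11)
Fails at j=5 → formula fails.

Does not hold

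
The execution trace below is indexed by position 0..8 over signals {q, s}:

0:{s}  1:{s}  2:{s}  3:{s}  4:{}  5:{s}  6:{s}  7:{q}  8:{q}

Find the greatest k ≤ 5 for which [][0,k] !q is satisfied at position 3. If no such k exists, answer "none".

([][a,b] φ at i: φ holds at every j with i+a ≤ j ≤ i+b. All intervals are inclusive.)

3

!q must hold from j=3 onward; find where it first fails.
  j=3: holds
  j=4: holds
  j=5: holds
  j=6: holds
  j=7: fails
Holds on [3,6], so largest k = 3.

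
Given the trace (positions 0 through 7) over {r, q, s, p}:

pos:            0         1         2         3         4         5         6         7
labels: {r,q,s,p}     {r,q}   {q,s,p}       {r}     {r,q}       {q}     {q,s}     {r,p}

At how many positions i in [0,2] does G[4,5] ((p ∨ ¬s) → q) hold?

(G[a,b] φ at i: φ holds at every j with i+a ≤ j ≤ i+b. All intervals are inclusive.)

Evaluate at each i in [0,2]:
  i=0: ✓ (all of [4,5])
  i=1: ✓ (all of [5,6])
  i=2: ✗ (fails at j=7)
Positions where it holds: {0, 1} → 2.

2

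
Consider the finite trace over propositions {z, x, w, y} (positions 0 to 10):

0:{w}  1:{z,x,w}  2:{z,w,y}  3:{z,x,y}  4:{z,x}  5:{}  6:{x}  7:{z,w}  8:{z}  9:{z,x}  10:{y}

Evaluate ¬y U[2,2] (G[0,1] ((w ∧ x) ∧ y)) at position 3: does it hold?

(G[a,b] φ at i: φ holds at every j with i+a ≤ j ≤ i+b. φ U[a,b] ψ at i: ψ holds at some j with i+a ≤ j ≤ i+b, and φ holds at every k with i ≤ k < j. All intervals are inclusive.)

No

Need some j in [5,5] with G[0,1] ((w ∧ x) ∧ y), and ¬y at every k in [3,j-1].
  j=5: G[0,1] ((w ∧ x) ∧ y) — fails at 5.
No j in the window works → until fails.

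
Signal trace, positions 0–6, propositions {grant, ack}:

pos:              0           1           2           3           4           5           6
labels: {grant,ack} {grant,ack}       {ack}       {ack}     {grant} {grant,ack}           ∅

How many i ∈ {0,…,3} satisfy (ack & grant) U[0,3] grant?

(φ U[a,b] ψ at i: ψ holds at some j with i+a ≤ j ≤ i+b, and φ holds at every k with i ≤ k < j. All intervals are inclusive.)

Evaluate at each i in [0,3]:
  i=0: ✓ (rhs at j=0)
  i=1: ✓ (rhs at j=1)
  i=2: ✗ (lhs fails at k=2 before rhs at j=4)
  i=3: ✗ (lhs fails at k=3 before rhs at j=4)
Positions where it holds: {0, 1} → 2.

2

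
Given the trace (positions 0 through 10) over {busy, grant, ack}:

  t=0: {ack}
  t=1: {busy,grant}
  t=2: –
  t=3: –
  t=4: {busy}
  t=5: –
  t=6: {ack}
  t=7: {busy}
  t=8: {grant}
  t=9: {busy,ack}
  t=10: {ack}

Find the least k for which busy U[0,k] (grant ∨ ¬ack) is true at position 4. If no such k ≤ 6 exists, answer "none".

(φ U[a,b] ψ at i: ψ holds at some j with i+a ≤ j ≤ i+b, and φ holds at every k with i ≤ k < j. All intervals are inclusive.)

Need earliest j ≥ 4 with (grant ∨ ¬ack), and busy at every k in [4,j-1].
  j=4: rhs holds (empty prefix). k = 0.

0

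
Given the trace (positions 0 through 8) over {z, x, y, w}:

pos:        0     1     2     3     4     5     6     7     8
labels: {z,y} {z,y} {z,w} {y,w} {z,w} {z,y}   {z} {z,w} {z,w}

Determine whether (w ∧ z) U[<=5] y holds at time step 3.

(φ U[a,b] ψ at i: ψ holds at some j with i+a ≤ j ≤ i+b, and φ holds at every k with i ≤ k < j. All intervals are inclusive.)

Need some j in [3,8] with y, and (w ∧ z) at every k in [3,j-1].
  j=3: y holds; no prefix to check → satisfied.

Yes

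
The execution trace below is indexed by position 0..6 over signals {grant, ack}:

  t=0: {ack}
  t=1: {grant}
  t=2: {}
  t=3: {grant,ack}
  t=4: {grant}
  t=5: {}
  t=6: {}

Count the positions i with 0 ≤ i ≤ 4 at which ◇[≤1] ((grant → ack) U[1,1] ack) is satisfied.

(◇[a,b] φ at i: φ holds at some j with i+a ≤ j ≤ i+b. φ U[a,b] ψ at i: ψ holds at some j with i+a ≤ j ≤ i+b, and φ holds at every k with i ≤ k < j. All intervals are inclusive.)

Evaluate at each i in [0,4]:
  i=0: ✗ (none in [0,1])
  i=1: ✓ (witness j=2)
  i=2: ✓ (witness j=2)
  i=3: ✗ (none in [3,4])
  i=4: ✗ (none in [4,5])
Positions where it holds: {1, 2} → 2.

2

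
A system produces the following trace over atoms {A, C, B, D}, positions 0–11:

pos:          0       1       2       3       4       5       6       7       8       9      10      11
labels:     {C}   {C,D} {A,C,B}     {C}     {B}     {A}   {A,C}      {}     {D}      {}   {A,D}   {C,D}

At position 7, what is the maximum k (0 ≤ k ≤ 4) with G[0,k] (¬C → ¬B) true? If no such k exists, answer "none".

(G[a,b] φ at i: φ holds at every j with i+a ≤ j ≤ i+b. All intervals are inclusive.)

(¬C → ¬B) must hold from j=7 onward; find where it first fails.
  j=7: holds
  j=8: holds
  j=9: holds
  j=10: holds
  j=11: holds
Holds through j=11; largest k = 4.

4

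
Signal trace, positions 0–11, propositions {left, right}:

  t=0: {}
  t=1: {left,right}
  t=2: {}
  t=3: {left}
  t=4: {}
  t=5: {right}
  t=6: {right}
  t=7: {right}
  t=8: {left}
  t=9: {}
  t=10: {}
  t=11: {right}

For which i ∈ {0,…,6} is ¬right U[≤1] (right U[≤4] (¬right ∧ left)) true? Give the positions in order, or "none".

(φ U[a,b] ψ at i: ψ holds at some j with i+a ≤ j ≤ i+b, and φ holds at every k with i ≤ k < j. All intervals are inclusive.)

2, 3, 4, 5, 6

Evaluate at each i in [0,6]:
  i=0: ✗ (no rhs in [0,1])
  i=1: ✗ (no rhs in [1,2])
  i=2: ✓ (rhs at j=3; lhs holds on [2,2])
  i=3: ✓ (rhs at j=3)
  i=4: ✓ (rhs at j=5; lhs holds on [4,4])
  i=5: ✓ (rhs at j=5)
  i=6: ✓ (rhs at j=6)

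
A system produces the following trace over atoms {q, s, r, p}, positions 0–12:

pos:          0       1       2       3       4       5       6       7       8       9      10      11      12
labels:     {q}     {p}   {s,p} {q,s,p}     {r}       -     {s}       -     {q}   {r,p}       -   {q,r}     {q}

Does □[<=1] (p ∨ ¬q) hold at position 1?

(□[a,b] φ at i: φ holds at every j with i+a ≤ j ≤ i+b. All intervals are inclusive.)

Check (p ∨ ¬q) at every j in [1,2]:
  j=1: true
  j=2: true
All positions satisfy it → formula holds.

Yes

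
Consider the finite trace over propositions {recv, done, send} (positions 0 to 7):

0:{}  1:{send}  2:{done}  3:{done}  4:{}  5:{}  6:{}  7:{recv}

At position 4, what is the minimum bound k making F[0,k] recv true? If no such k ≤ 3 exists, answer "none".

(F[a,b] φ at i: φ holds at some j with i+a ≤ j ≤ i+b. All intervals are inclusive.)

3

Scan j = 4,5,… for recv:
  j=4: fails
  j=5: fails
  j=6: fails
  j=7: holds
First hit at j=7, so smallest k = 7-4 = 3.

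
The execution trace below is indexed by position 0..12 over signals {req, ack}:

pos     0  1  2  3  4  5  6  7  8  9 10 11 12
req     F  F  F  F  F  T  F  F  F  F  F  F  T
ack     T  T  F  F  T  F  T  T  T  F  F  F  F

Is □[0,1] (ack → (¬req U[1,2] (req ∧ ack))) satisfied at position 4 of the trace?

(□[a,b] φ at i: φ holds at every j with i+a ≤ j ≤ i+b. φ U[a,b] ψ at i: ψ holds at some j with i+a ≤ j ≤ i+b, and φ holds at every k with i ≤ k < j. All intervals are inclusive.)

No

Check (ack → (¬req U[1,2] (req ∧ ack))) at every j in [4,5]:
  j=4: antecedent true; consequent fails → ✗
  j=5: antecedent false → ✓
Fails at j=4 → formula fails.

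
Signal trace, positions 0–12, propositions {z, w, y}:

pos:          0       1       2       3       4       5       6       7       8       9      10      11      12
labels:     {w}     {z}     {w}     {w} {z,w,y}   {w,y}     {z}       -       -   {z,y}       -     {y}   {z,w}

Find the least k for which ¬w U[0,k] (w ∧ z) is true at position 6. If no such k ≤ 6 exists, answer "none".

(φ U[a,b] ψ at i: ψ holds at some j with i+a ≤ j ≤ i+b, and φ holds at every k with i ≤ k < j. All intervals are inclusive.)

6

Need earliest j ≥ 6 with (w ∧ z), and ¬w at every k in [6,j-1].
  j=6: rhs fails.
  j=7: rhs fails.
  j=8: rhs fails.
  j=9: rhs fails.
  j=10: rhs fails.
  j=11: rhs fails.
  j=12: rhs holds; lhs holds on [6,11]. k = 6.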